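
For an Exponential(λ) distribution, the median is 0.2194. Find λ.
λ = 3.1593

For X ~ Exponential(λ), the CDF is F(x) = 1 - e^(-λx).
The median m satisfies F(m) = 0.5:
1 - e^(-λm) = 0.5
e^(-λm) = 0.5
λm = ln(2)
m = ln(2) / λ

Given m = 0.2194:
λ = ln(2) / 0.2194 = 0.693147 / 0.2194 = 3.1593

Verification: ln(2) / 3.1593 = 0.2194 ✓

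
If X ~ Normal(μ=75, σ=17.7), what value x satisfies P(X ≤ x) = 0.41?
70.9725

We have X ~ Normal(μ=75, σ=17.7).

We want to find x such that P(X ≤ x) = 0.41.

This is the 41st percentile, which means 41% of values fall below this point.

Using the inverse CDF (quantile function):
x = F⁻¹(0.41) = 70.9725

Verification: P(X ≤ 70.9725) = 0.41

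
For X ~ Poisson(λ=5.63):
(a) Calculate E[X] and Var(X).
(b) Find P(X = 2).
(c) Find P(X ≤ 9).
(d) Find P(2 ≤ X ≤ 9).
(a) E[X] = 5.6300, Var(X) = 5.6300
(b) P(X = 2) = 0.056873
(c) P(X ≤ 9) = 0.939199
(d) P(2 ≤ X ≤ 9) = 0.915407

We have X ~ Poisson(λ=5.63).

(a) Moments:
E[X] = 5.6300
Var(X) = 5.6300
σ = √Var(X) = 2.3728

(b) Point probability using PMF:
P(X = 2) = 0.056873

(c) Cumulative probability using CDF:
P(X ≤ 9) = F(9) = 0.939199

(d) Range probability:
P(2 ≤ X ≤ 9) = P(X ≤ 9) - P(X ≤ 1)
                   = F(9) - F(1)
                   = 0.939199 - 0.023792
                   = 0.915407

This means approximately 91.5% of outcomes fall in the interval [2, 9].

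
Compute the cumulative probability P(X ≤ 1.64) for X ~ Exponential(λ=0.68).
0.672150

We have X ~ Exponential(λ=0.68).

The CDF gives us P(X ≤ k).

Using the CDF:
P(X ≤ 1.64) = 0.672150

This means there's approximately a 67.2% chance that X is at most 1.64.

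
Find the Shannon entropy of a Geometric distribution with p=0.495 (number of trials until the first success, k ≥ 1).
1.4002 nats

We have X ~ Geometric(p=0.495) (number of trials until the first success, k ≥ 1).

The Shannon entropy measures the uncertainty or information content of the distribution.

For a Geometric distribution with p=0.495 (number of trials until the first success, k ≥ 1):
H(X) = 1.4002 nats

(In bits, this would be 2.0201 bits.)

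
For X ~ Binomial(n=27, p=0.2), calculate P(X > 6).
0.286610

We have X ~ Binomial(n=27, p=0.2).

P(X > 6) = 1 - P(X ≤ 6)
                = 1 - F(6)
                = 1 - 0.713390
                = 0.286610

So there's approximately a 28.7% chance that X exceeds 6.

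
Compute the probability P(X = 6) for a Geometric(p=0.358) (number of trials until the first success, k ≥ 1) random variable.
0.039044

We have X ~ Geometric(p=0.358) (number of trials until the first success, k ≥ 1).

For a Geometric distribution, the PMF gives us the probability of each outcome.

Using the PMF formula:
P(X = 6) = 0.039044

Rounded to 4 decimal places: 0.0390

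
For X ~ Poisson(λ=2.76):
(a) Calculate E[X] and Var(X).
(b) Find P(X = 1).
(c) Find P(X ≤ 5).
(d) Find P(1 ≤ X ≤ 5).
(a) E[X] = 2.7600, Var(X) = 2.7600
(b) P(X = 1) = 0.174685
(c) P(X ≤ 5) = 0.938323
(d) P(1 ≤ X ≤ 5) = 0.875032

We have X ~ Poisson(λ=2.76).

(a) Moments:
E[X] = 2.7600
Var(X) = 2.7600
σ = √Var(X) = 1.6613

(b) Point probability using PMF:
P(X = 1) = 0.174685

(c) Cumulative probability using CDF:
P(X ≤ 5) = F(5) = 0.938323

(d) Range probability:
P(1 ≤ X ≤ 5) = P(X ≤ 5) - P(X ≤ 0)
                   = F(5) - F(0)
                   = 0.938323 - 0.063292
                   = 0.875032

This means approximately 87.5% of outcomes fall in the interval [1, 5].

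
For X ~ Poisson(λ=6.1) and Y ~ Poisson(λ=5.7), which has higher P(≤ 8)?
Y has higher probability (P(Y ≤ 8) = 0.8766 > P(X ≤ 8) = 0.8367)

Compute P(≤ 8) for each distribution:

X ~ Poisson(λ=6.1):
P(X ≤ 8) = 0.8367

Y ~ Poisson(λ=5.7):
P(Y ≤ 8) = 0.8766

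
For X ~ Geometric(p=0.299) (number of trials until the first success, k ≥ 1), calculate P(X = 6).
0.050613

We have X ~ Geometric(p=0.299) (number of trials until the first success, k ≥ 1).

For a Geometric distribution, the PMF gives us the probability of each outcome.

Using the PMF formula:
P(X = 6) = 0.050613

Rounded to 4 decimal places: 0.0506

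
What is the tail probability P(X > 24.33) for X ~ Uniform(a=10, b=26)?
0.104375

We have X ~ Uniform(a=10, b=26).

P(X > 24.33) = 1 - P(X ≤ 24.33)
                = 1 - F(24.33)
                = 1 - 0.895625
                = 0.104375

So there's approximately a 10.4% chance that X exceeds 24.33.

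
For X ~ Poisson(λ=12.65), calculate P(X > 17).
0.091332

We have X ~ Poisson(λ=12.65).

P(X > 17) = 1 - P(X ≤ 17)
                = 1 - F(17)
                = 1 - 0.908668
                = 0.091332

So there's approximately a 9.1% chance that X exceeds 17.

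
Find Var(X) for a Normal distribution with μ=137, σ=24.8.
615.0400

We have X ~ Normal(μ=137, σ=24.8).

For a Normal distribution with μ=137, σ=24.8:
Var(X) = 615.0400

The variance measures the spread of the distribution around the mean.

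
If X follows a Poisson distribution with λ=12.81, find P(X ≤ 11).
0.372723

We have X ~ Poisson(λ=12.81).

The CDF gives us P(X ≤ k).

Using the CDF:
P(X ≤ 11) = 0.372723

This means there's approximately a 37.3% chance that X is at most 11.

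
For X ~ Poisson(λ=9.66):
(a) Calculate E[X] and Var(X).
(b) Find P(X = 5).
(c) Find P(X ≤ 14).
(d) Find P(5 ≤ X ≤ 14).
(a) E[X] = 9.6600, Var(X) = 9.6600
(b) P(X = 5) = 0.044712
(c) P(X ≤ 14) = 0.933053
(d) P(5 ≤ X ≤ 14) = 0.896671

We have X ~ Poisson(λ=9.66).

(a) Moments:
E[X] = 9.6600
Var(X) = 9.6600
σ = √Var(X) = 3.1081

(b) Point probability using PMF:
P(X = 5) = 0.044712

(c) Cumulative probability using CDF:
P(X ≤ 14) = F(14) = 0.933053

(d) Range probability:
P(5 ≤ X ≤ 14) = P(X ≤ 14) - P(X ≤ 4)
                   = F(14) - F(4)
                   = 0.933053 - 0.036381
                   = 0.896671

This means approximately 89.7% of outcomes fall in the interval [5, 14].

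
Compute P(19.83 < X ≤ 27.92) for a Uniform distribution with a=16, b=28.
0.674167

We have X ~ Uniform(a=16, b=28).

To find P(19.83 < X ≤ 27.92), we use:
P(19.83 < X ≤ 27.92) = P(X ≤ 27.92) - P(X ≤ 19.83)
                 = F(27.92) - F(19.83)
                 = 0.993333 - 0.319167
                 = 0.674167

So there's approximately a 67.4% chance that X falls in this range.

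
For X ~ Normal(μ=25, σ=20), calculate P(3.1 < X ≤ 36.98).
0.588655

We have X ~ Normal(μ=25, σ=20).

To find P(3.1 < X ≤ 36.98), we use:
P(3.1 < X ≤ 36.98) = P(X ≤ 36.98) - P(X ≤ 3.1)
                 = F(36.98) - F(3.1)
                 = 0.725414 - 0.136758
                 = 0.588655

So there's approximately a 58.9% chance that X falls in this range.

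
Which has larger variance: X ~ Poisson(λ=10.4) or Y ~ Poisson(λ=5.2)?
X has larger variance (10.4000 > 5.2000)

Compute the variance for each distribution:

X ~ Poisson(λ=10.4):
Var(X) = 10.4000

Y ~ Poisson(λ=5.2):
Var(Y) = 5.2000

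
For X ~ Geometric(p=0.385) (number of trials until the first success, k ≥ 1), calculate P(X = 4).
0.089554

We have X ~ Geometric(p=0.385) (number of trials until the first success, k ≥ 1).

For a Geometric distribution, the PMF gives us the probability of each outcome.

Using the PMF formula:
P(X = 4) = 0.089554

Rounded to 4 decimal places: 0.0896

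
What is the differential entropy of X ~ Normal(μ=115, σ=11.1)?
3.8259 nats

We have X ~ Normal(μ=115, σ=11.1).

The differential entropy measures the uncertainty or information content of the distribution.

For a Normal distribution with μ=115, σ=11.1:
h(X) = 3.8259 nats

(In bits, this would be 5.5196 bits.)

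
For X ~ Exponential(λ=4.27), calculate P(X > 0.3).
0.277759

We have X ~ Exponential(λ=4.27).

P(X > 0.3) = 1 - P(X ≤ 0.3)
                = 1 - F(0.3)
                = 1 - 0.722241
                = 0.277759

So there's approximately a 27.8% chance that X exceeds 0.3.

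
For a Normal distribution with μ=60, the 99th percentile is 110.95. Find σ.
σ = 21.9013

For X ~ Normal(μ, σ), the p-th percentile satisfies x = μ + z_p × σ,
where z_p = Φ⁻¹(p) is the standard normal quantile.

Step 1: z_{0.99} = Φ⁻¹(0.99) = 2.3263

Step 2: Solve for σ:
110.95 = 60 + 2.3263 × σ
σ = (110.95 - 60) / 2.3263
σ = 50.95 / 2.3263
σ = 21.9013

Verification: μ + z × σ = 60 + 2.3263 × 21.9013 = 110.95 ✓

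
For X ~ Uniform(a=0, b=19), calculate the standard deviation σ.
5.4848

We have X ~ Uniform(a=0, b=19).

For a Uniform distribution with a=0, b=19:
σ = √Var(X) = 5.4848

The standard deviation is the square root of the variance.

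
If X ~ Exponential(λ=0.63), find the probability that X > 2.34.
0.228962

We have X ~ Exponential(λ=0.63).

P(X > 2.34) = 1 - P(X ≤ 2.34)
                = 1 - F(2.34)
                = 1 - 0.771038
                = 0.228962

So there's approximately a 22.9% chance that X exceeds 2.34.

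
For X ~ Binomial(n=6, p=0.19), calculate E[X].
1.1400

We have X ~ Binomial(n=6, p=0.19).

For a Binomial distribution with n=6, p=0.19:
E[X] = 1.1400

This is the expected (average) value of X.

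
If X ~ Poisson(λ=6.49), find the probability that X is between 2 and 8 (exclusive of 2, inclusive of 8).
0.749405

We have X ~ Poisson(λ=6.49).

To find P(2 < X ≤ 8), we use:
P(2 < X ≤ 8) = P(X ≤ 8) - P(X ≤ 2)
                 = F(8) - F(2)
                 = 0.792760 - 0.043355
                 = 0.749405

So there's approximately a 74.9% chance that X falls in this range.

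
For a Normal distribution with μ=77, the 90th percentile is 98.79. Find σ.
σ = 17.0028

For X ~ Normal(μ, σ), the p-th percentile satisfies x = μ + z_p × σ,
where z_p = Φ⁻¹(p) is the standard normal quantile.

Step 1: z_{0.9} = Φ⁻¹(0.9) = 1.2816

Step 2: Solve for σ:
98.79 = 77 + 1.2816 × σ
σ = (98.79 - 77) / 1.2816
σ = 21.79 / 1.2816
σ = 17.0028

Verification: μ + z × σ = 77 + 1.2816 × 17.0028 = 98.79 ✓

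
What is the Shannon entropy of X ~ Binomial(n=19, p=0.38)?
2.1669 nats

We have X ~ Binomial(n=19, p=0.38).

The Shannon entropy measures the uncertainty or information content of the distribution.

For a Binomial distribution with n=19, p=0.38:
H(X) = 2.1669 nats

(In bits, this would be 3.1261 bits.)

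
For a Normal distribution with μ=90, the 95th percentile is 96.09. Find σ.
σ = 3.7025

For X ~ Normal(μ, σ), the p-th percentile satisfies x = μ + z_p × σ,
where z_p = Φ⁻¹(p) is the standard normal quantile.

Step 1: z_{0.95} = Φ⁻¹(0.95) = 1.6449

Step 2: Solve for σ:
96.09 = 90 + 1.6449 × σ
σ = (96.09 - 90) / 1.6449
σ = 6.09 / 1.6449
σ = 3.7025

Verification: μ + z × σ = 90 + 1.6449 × 3.7025 = 96.09 ✓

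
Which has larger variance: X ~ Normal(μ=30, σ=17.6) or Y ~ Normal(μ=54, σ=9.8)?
X has larger variance (309.7600 > 96.0400)

Compute the variance for each distribution:

X ~ Normal(μ=30, σ=17.6):
Var(X) = 309.7600

Y ~ Normal(μ=54, σ=9.8):
Var(Y) = 96.0400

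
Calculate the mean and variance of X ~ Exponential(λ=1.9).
E[X] = 0.5263, Var(X) = 0.2770

We have X ~ Exponential(λ=1.9).

For an Exponential distribution with λ=1.9:

Expected value:
E[X] = 0.5263

Variance:
Var(X) = 0.2770

Standard deviation:
σ = √Var(X) = 0.5263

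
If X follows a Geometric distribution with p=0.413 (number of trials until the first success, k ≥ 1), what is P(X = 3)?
0.142307

We have X ~ Geometric(p=0.413) (number of trials until the first success, k ≥ 1).

For a Geometric distribution, the PMF gives us the probability of each outcome.

Using the PMF formula:
P(X = 3) = 0.142307

Rounded to 4 decimal places: 0.1423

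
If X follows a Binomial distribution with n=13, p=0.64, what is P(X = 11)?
0.074590

We have X ~ Binomial(n=13, p=0.64).

For a Binomial distribution, the PMF gives us the probability of each outcome.

Using the PMF formula:
P(X = 11) = 0.074590

Rounded to 4 decimal places: 0.0746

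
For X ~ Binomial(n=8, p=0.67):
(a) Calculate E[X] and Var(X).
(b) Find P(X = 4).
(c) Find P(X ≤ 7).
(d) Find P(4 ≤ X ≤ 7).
(a) E[X] = 5.3600, Var(X) = 1.7688
(b) P(X = 4) = 0.167283
(c) P(X ≤ 7) = 0.959393
(d) P(4 ≤ X ≤ 7) = 0.874821

We have X ~ Binomial(n=8, p=0.67).

(a) Moments:
E[X] = 5.3600
Var(X) = 1.7688
σ = √Var(X) = 1.3300

(b) Point probability using PMF:
P(X = 4) = 0.167283

(c) Cumulative probability using CDF:
P(X ≤ 7) = F(7) = 0.959393

(d) Range probability:
P(4 ≤ X ≤ 7) = P(X ≤ 7) - P(X ≤ 3)
                   = F(7) - F(3)
                   = 0.959393 - 0.084572
                   = 0.874821

This means approximately 87.5% of outcomes fall in the interval [4, 7].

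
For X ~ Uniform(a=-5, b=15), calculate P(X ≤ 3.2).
0.410000

We have X ~ Uniform(a=-5, b=15).

The CDF gives us P(X ≤ k).

Using the CDF:
P(X ≤ 3.2) = 0.410000

This means there's approximately a 41.0% chance that X is at most 3.2.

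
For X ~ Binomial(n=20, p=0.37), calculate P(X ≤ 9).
0.834957

We have X ~ Binomial(n=20, p=0.37).

The CDF gives us P(X ≤ k).

Using the CDF:
P(X ≤ 9) = 0.834957

This means there's approximately a 83.5% chance that X is at most 9.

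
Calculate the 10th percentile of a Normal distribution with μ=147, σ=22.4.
118.2932

We have X ~ Normal(μ=147, σ=22.4).

We want to find x such that P(X ≤ x) = 0.1.

This is the 10th percentile, which means 10% of values fall below this point.

Using the inverse CDF (quantile function):
x = F⁻¹(0.1) = 118.2932

Verification: P(X ≤ 118.2932) = 0.1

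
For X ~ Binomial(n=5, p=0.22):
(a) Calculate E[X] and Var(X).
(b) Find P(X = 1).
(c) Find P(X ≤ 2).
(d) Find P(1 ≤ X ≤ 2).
(a) E[X] = 1.1000, Var(X) = 0.8580
(b) P(X = 1) = 0.407166
(c) P(X ≤ 2) = 0.925566
(d) P(1 ≤ X ≤ 2) = 0.636849

We have X ~ Binomial(n=5, p=0.22).

(a) Moments:
E[X] = 1.1000
Var(X) = 0.8580
σ = √Var(X) = 0.9263

(b) Point probability using PMF:
P(X = 1) = 0.407166

(c) Cumulative probability using CDF:
P(X ≤ 2) = F(2) = 0.925566

(d) Range probability:
P(1 ≤ X ≤ 2) = P(X ≤ 2) - P(X ≤ 0)
                   = F(2) - F(0)
                   = 0.925566 - 0.288717
                   = 0.636849

This means approximately 63.7% of outcomes fall in the interval [1, 2].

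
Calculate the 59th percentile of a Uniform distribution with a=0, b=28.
16.5200

We have X ~ Uniform(a=0, b=28).

We want to find x such that P(X ≤ x) = 0.59.

This is the 59th percentile, which means 59% of values fall below this point.

Using the inverse CDF (quantile function):
x = F⁻¹(0.59) = 16.5200

Verification: P(X ≤ 16.5200) = 0.59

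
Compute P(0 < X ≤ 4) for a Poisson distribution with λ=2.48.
0.810091

We have X ~ Poisson(λ=2.48).

To find P(0 < X ≤ 4), we use:
P(0 < X ≤ 4) = P(X ≤ 4) - P(X ≤ 0)
                 = F(4) - F(0)
                 = 0.893834 - 0.083743
                 = 0.810091

So there's approximately a 81.0% chance that X falls in this range.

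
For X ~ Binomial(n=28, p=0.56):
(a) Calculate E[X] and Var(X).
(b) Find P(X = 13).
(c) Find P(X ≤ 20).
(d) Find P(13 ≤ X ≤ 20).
(a) E[X] = 15.6800, Var(X) = 6.8992
(b) P(X = 13) = 0.089453
(c) P(X ≤ 20) = 0.969161
(d) P(13 ≤ X ≤ 20) = 0.855790

We have X ~ Binomial(n=28, p=0.56).

(a) Moments:
E[X] = 15.6800
Var(X) = 6.8992
σ = √Var(X) = 2.6266

(b) Point probability using PMF:
P(X = 13) = 0.089453

(c) Cumulative probability using CDF:
P(X ≤ 20) = F(20) = 0.969161

(d) Range probability:
P(13 ≤ X ≤ 20) = P(X ≤ 20) - P(X ≤ 12)
                   = F(20) - F(12)
                   = 0.969161 - 0.113371
                   = 0.855790

This means approximately 85.6% of outcomes fall in the interval [13, 20].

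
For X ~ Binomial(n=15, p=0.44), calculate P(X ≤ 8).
0.838482

We have X ~ Binomial(n=15, p=0.44).

The CDF gives us P(X ≤ k).

Using the CDF:
P(X ≤ 8) = 0.838482

This means there's approximately a 83.8% chance that X is at most 8.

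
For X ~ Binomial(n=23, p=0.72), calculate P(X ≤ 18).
0.814327

We have X ~ Binomial(n=23, p=0.72).

The CDF gives us P(X ≤ k).

Using the CDF:
P(X ≤ 18) = 0.814327

This means there's approximately a 81.4% chance that X is at most 18.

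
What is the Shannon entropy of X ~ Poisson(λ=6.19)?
2.3154 nats

We have X ~ Poisson(λ=6.19).

The Shannon entropy measures the uncertainty or information content of the distribution.

For a Poisson distribution with λ=6.19:
H(X) = 2.3154 nats

(In bits, this would be 3.3405 bits.)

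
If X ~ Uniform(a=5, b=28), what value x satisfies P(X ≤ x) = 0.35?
13.0500

We have X ~ Uniform(a=5, b=28).

We want to find x such that P(X ≤ x) = 0.35.

This is the 35th percentile, which means 35% of values fall below this point.

Using the inverse CDF (quantile function):
x = F⁻¹(0.35) = 13.0500

Verification: P(X ≤ 13.0500) = 0.35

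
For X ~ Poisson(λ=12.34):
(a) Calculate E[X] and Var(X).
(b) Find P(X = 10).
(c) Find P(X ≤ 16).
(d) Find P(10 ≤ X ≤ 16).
(a) E[X] = 12.3400, Var(X) = 12.3400
(b) P(X = 10) = 0.098672
(c) P(X ≤ 16) = 0.879205
(d) P(10 ≤ X ≤ 16) = 0.665256

We have X ~ Poisson(λ=12.34).

(a) Moments:
E[X] = 12.3400
Var(X) = 12.3400
σ = √Var(X) = 3.5128

(b) Point probability using PMF:
P(X = 10) = 0.098672

(c) Cumulative probability using CDF:
P(X ≤ 16) = F(16) = 0.879205

(d) Range probability:
P(10 ≤ X ≤ 16) = P(X ≤ 16) - P(X ≤ 9)
                   = F(16) - F(9)
                   = 0.879205 - 0.213949
                   = 0.665256

This means approximately 66.5% of outcomes fall in the interval [10, 16].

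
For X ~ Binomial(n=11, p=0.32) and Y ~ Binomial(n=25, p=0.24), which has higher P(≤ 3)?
X has higher probability (P(X ≤ 3) = 0.5110 > P(Y ≤ 3) = 0.1166)

Compute P(≤ 3) for each distribution:

X ~ Binomial(n=11, p=0.32):
P(X ≤ 3) = 0.5110

Y ~ Binomial(n=25, p=0.24):
P(Y ≤ 3) = 0.1166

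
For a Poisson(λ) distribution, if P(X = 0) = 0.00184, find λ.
λ = 6.2980

For a Poisson(λ) distribution, the PMF at 0 is:
P(X = 0) = λ^0 e^(-λ) / 0! = e^(-λ)

Given P(X = 0) = 0.00184:
e^(-λ) = 0.00184
-λ = ln(0.00184)
λ = -ln(0.00184) = 6.2980

Verification: e^(-6.2980) = 0.00184 ✓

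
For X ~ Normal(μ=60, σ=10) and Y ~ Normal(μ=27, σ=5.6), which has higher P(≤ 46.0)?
Y has higher probability (P(Y ≤ 46.0) = 0.9997 > P(X ≤ 46.0) = 0.0808)

Compute P(≤ 46.0) for each distribution:

X ~ Normal(μ=60, σ=10):
P(X ≤ 46.0) = 0.0808

Y ~ Normal(μ=27, σ=5.6):
P(Y ≤ 46.0) = 0.9997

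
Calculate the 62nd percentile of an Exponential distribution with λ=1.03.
0.9394

We have X ~ Exponential(λ=1.03).

We want to find x such that P(X ≤ x) = 0.62.

This is the 62nd percentile, which means 62% of values fall below this point.

Using the inverse CDF (quantile function):
x = F⁻¹(0.62) = 0.9394

Verification: P(X ≤ 0.9394) = 0.62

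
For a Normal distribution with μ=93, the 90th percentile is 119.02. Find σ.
σ = 20.3035

For X ~ Normal(μ, σ), the p-th percentile satisfies x = μ + z_p × σ,
where z_p = Φ⁻¹(p) is the standard normal quantile.

Step 1: z_{0.9} = Φ⁻¹(0.9) = 1.2816

Step 2: Solve for σ:
119.02 = 93 + 1.2816 × σ
σ = (119.02 - 93) / 1.2816
σ = 26.02 / 1.2816
σ = 20.3035

Verification: μ + z × σ = 93 + 1.2816 × 20.3035 = 119.02 ✓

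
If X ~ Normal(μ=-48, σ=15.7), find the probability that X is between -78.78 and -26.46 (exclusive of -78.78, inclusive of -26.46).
0.889996

We have X ~ Normal(μ=-48, σ=15.7).

To find P(-78.78 < X ≤ -26.46), we use:
P(-78.78 < X ≤ -26.46) = P(X ≤ -26.46) - P(X ≤ -78.78)
                 = F(-26.46) - F(-78.78)
                 = 0.914964 - 0.024968
                 = 0.889996

So there's approximately a 89.0% chance that X falls in this range.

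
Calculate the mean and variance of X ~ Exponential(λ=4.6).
E[X] = 0.2174, Var(X) = 0.0473

We have X ~ Exponential(λ=4.6).

For an Exponential distribution with λ=4.6:

Expected value:
E[X] = 0.2174

Variance:
Var(X) = 0.0473

Standard deviation:
σ = √Var(X) = 0.2174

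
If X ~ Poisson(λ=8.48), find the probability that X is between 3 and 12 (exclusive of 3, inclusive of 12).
0.879758

We have X ~ Poisson(λ=8.48).

To find P(3 < X ≤ 12), we use:
P(3 < X ≤ 12) = P(X ≤ 12) - P(X ≤ 3)
                 = F(12) - F(3)
                 = 0.910286 - 0.030528
                 = 0.879758

So there's approximately a 88.0% chance that X falls in this range.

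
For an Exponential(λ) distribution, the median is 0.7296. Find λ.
λ = 0.9500

For X ~ Exponential(λ), the CDF is F(x) = 1 - e^(-λx).
The median m satisfies F(m) = 0.5:
1 - e^(-λm) = 0.5
e^(-λm) = 0.5
λm = ln(2)
m = ln(2) / λ

Given m = 0.7296:
λ = ln(2) / 0.7296 = 0.693147 / 0.7296 = 0.9500

Verification: ln(2) / 0.9500 = 0.7296 ✓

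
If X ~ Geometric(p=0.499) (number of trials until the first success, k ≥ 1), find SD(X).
1.4185

We have X ~ Geometric(p=0.499) (number of trials until the first success, k ≥ 1).

For a Geometric distribution with p=0.499 (number of trials until the first success, k ≥ 1):
σ = √Var(X) = 1.4185

The standard deviation is the square root of the variance.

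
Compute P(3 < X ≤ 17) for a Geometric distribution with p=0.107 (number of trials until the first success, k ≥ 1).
0.566081

We have X ~ Geometric(p=0.107) (number of trials until the first success, k ≥ 1).

To find P(3 < X ≤ 17), we use:
P(3 < X ≤ 17) = P(X ≤ 17) - P(X ≤ 3)
                 = F(17) - F(3)
                 = 0.853959 - 0.287878
                 = 0.566081

So there's approximately a 56.6% chance that X falls in this range.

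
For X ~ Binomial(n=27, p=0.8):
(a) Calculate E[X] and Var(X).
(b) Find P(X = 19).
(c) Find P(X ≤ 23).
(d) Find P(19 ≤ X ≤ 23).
(a) E[X] = 21.6000, Var(X) = 4.3200
(b) P(X = 19) = 0.081906
(c) P(X ≤ 23) = 0.817717
(d) P(19 ≤ X ≤ 23) = 0.744063

We have X ~ Binomial(n=27, p=0.8).

(a) Moments:
E[X] = 21.6000
Var(X) = 4.3200
σ = √Var(X) = 2.0785

(b) Point probability using PMF:
P(X = 19) = 0.081906

(c) Cumulative probability using CDF:
P(X ≤ 23) = F(23) = 0.817717

(d) Range probability:
P(19 ≤ X ≤ 23) = P(X ≤ 23) - P(X ≤ 18)
                   = F(23) - F(18)
                   = 0.817717 - 0.073653
                   = 0.744063

This means approximately 74.4% of outcomes fall in the interval [19, 23].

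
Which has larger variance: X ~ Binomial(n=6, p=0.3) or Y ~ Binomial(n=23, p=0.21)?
Y has larger variance (3.8157 > 1.2600)

Compute the variance for each distribution:

X ~ Binomial(n=6, p=0.3):
Var(X) = 1.2600

Y ~ Binomial(n=23, p=0.21):
Var(Y) = 3.8157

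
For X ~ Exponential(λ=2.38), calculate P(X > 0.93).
0.109328

We have X ~ Exponential(λ=2.38).

P(X > 0.93) = 1 - P(X ≤ 0.93)
                = 1 - F(0.93)
                = 1 - 0.890672
                = 0.109328

So there's approximately a 10.9% chance that X exceeds 0.93.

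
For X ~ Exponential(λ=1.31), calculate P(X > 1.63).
0.118209

We have X ~ Exponential(λ=1.31).

P(X > 1.63) = 1 - P(X ≤ 1.63)
                = 1 - F(1.63)
                = 1 - 0.881791
                = 0.118209

So there's approximately a 11.8% chance that X exceeds 1.63.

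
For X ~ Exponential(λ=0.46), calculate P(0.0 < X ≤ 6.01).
0.936999

We have X ~ Exponential(λ=0.46).

To find P(0.0 < X ≤ 6.01), we use:
P(0.0 < X ≤ 6.01) = P(X ≤ 6.01) - P(X ≤ 0.0)
                 = F(6.01) - F(0.0)
                 = 0.936999 - 0.000000
                 = 0.936999

So there's approximately a 93.7% chance that X falls in this range.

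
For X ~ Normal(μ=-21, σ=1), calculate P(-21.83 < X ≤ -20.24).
0.573103

We have X ~ Normal(μ=-21, σ=1).

To find P(-21.83 < X ≤ -20.24), we use:
P(-21.83 < X ≤ -20.24) = P(X ≤ -20.24) - P(X ≤ -21.83)
                 = F(-20.24) - F(-21.83)
                 = 0.776373 - 0.203269
                 = 0.573103

So there's approximately a 57.3% chance that X falls in this range.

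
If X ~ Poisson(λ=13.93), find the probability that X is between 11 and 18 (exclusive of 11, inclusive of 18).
0.620496

We have X ~ Poisson(λ=13.93).

To find P(11 < X ≤ 18), we use:
P(11 < X ≤ 18) = P(X ≤ 18) - P(X ≤ 11)
                 = F(18) - F(11)
                 = 0.886485 - 0.265989
                 = 0.620496

So there's approximately a 62.0% chance that X falls in this range.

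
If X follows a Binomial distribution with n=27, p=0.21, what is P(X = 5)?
0.184471

We have X ~ Binomial(n=27, p=0.21).

For a Binomial distribution, the PMF gives us the probability of each outcome.

Using the PMF formula:
P(X = 5) = 0.184471

Rounded to 4 decimal places: 0.1845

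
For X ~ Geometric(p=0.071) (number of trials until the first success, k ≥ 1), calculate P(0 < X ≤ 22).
0.802146

We have X ~ Geometric(p=0.071) (number of trials until the first success, k ≥ 1).

To find P(0 < X ≤ 22), we use:
P(0 < X ≤ 22) = P(X ≤ 22) - P(X ≤ 0)
                 = F(22) - F(0)
                 = 0.802146 - 0.000000
                 = 0.802146

So there's approximately a 80.2% chance that X falls in this range.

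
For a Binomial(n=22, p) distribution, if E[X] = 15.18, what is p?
p = 0.69

For a Binomial(n, p) distribution:
E[X] = n × p

Given n = 22 and E[X] = 15.18:
15.18 = 22 × p
p = 15.18 / 22 = 0.69

Verification: Binomial(22, 0.69) has E[X] = 15.18 ✓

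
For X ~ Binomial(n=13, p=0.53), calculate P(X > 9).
0.071163

We have X ~ Binomial(n=13, p=0.53).

P(X > 9) = 1 - P(X ≤ 9)
                = 1 - F(9)
                = 1 - 0.928837
                = 0.071163

So there's approximately a 7.1% chance that X exceeds 9.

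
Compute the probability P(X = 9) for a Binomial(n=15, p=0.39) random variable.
0.053823

We have X ~ Binomial(n=15, p=0.39).

For a Binomial distribution, the PMF gives us the probability of each outcome.

Using the PMF formula:
P(X = 9) = 0.053823

Rounded to 4 decimal places: 0.0538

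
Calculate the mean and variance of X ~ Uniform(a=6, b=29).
E[X] = 17.5000, Var(X) = 44.0833

We have X ~ Uniform(a=6, b=29).

For a Uniform distribution with a=6, b=29:

Expected value:
E[X] = 17.5000

Variance:
Var(X) = 44.0833

Standard deviation:
σ = √Var(X) = 6.6395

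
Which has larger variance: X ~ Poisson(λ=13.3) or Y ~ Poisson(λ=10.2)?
X has larger variance (13.3000 > 10.2000)

Compute the variance for each distribution:

X ~ Poisson(λ=13.3):
Var(X) = 13.3000

Y ~ Poisson(λ=10.2):
Var(Y) = 10.2000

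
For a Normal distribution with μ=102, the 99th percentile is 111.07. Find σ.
σ = 3.8988

For X ~ Normal(μ, σ), the p-th percentile satisfies x = μ + z_p × σ,
where z_p = Φ⁻¹(p) is the standard normal quantile.

Step 1: z_{0.99} = Φ⁻¹(0.99) = 2.3263

Step 2: Solve for σ:
111.07 = 102 + 2.3263 × σ
σ = (111.07 - 102) / 2.3263
σ = 9.07 / 2.3263
σ = 3.8988

Verification: μ + z × σ = 102 + 2.3263 × 3.8988 = 111.07 ✓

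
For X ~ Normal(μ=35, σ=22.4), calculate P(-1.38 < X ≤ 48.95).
0.681105

We have X ~ Normal(μ=35, σ=22.4).

To find P(-1.38 < X ≤ 48.95), we use:
P(-1.38 < X ≤ 48.95) = P(X ≤ 48.95) - P(X ≤ -1.38)
                 = F(48.95) - F(-1.38)
                 = 0.733281 - 0.052176
                 = 0.681105

So there's approximately a 68.1% chance that X falls in this range.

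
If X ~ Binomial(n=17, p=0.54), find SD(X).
2.0549

We have X ~ Binomial(n=17, p=0.54).

For a Binomial distribution with n=17, p=0.54:
σ = √Var(X) = 2.0549

The standard deviation is the square root of the variance.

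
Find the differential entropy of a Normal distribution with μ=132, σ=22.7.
4.5413 nats

We have X ~ Normal(μ=132, σ=22.7).

The differential entropy measures the uncertainty or information content of the distribution.

For a Normal distribution with μ=132, σ=22.7:
h(X) = 4.5413 nats

(In bits, this would be 6.5517 bits.)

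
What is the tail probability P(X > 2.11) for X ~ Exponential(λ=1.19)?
0.081195

We have X ~ Exponential(λ=1.19).

P(X > 2.11) = 1 - P(X ≤ 2.11)
                = 1 - F(2.11)
                = 1 - 0.918805
                = 0.081195

So there's approximately a 8.1% chance that X exceeds 2.11.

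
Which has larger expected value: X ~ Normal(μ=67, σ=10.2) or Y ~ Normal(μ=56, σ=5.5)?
X has larger mean (67.0000 > 56.0000)

Compute the expected value for each distribution:

X ~ Normal(μ=67, σ=10.2):
E[X] = 67.0000

Y ~ Normal(μ=56, σ=5.5):
E[Y] = 56.0000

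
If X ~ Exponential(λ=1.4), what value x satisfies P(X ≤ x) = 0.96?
2.2992

We have X ~ Exponential(λ=1.4).

We want to find x such that P(X ≤ x) = 0.96.

This is the 96th percentile, which means 96% of values fall below this point.

Using the inverse CDF (quantile function):
x = F⁻¹(0.96) = 2.2992

Verification: P(X ≤ 2.2992) = 0.96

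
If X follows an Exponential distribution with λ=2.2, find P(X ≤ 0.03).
0.063869

We have X ~ Exponential(λ=2.2).

The CDF gives us P(X ≤ k).

Using the CDF:
P(X ≤ 0.03) = 0.063869

This means there's approximately a 6.4% chance that X is at most 0.03.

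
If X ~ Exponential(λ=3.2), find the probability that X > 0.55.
0.172045

We have X ~ Exponential(λ=3.2).

P(X > 0.55) = 1 - P(X ≤ 0.55)
                = 1 - F(0.55)
                = 1 - 0.827955
                = 0.172045

So there's approximately a 17.2% chance that X exceeds 0.55.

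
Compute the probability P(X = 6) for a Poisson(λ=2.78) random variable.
0.039774

We have X ~ Poisson(λ=2.78).

For a Poisson distribution, the PMF gives us the probability of each outcome.

Using the PMF formula:
P(X = 6) = 0.039774

Rounded to 4 decimal places: 0.0398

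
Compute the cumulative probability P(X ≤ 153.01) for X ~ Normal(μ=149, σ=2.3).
0.959375

We have X ~ Normal(μ=149, σ=2.3).

The CDF gives us P(X ≤ k).

Using the CDF:
P(X ≤ 153.01) = 0.959375

This means there's approximately a 95.9% chance that X is at most 153.01.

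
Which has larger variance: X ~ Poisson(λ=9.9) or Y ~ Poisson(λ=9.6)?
X has larger variance (9.9000 > 9.6000)

Compute the variance for each distribution:

X ~ Poisson(λ=9.9):
Var(X) = 9.9000

Y ~ Poisson(λ=9.6):
Var(Y) = 9.6000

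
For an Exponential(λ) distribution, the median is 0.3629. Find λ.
λ = 1.9100

For X ~ Exponential(λ), the CDF is F(x) = 1 - e^(-λx).
The median m satisfies F(m) = 0.5:
1 - e^(-λm) = 0.5
e^(-λm) = 0.5
λm = ln(2)
m = ln(2) / λ

Given m = 0.3629:
λ = ln(2) / 0.3629 = 0.693147 / 0.3629 = 1.9100

Verification: ln(2) / 1.9100 = 0.3629 ✓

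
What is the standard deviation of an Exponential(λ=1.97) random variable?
0.5076

We have X ~ Exponential(λ=1.97).

For an Exponential distribution with λ=1.97:
σ = √Var(X) = 0.5076

The standard deviation is the square root of the variance.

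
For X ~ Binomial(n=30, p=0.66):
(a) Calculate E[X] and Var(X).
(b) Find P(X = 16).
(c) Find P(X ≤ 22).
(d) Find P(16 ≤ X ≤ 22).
(a) E[X] = 19.8000, Var(X) = 6.7320
(b) P(X = 16) = 0.052004
(c) P(X ≤ 22) = 0.851536
(d) P(16 ≤ X ≤ 22) = 0.800154

We have X ~ Binomial(n=30, p=0.66).

(a) Moments:
E[X] = 19.8000
Var(X) = 6.7320
σ = √Var(X) = 2.5946

(b) Point probability using PMF:
P(X = 16) = 0.052004

(c) Cumulative probability using CDF:
P(X ≤ 22) = F(22) = 0.851536

(d) Range probability:
P(16 ≤ X ≤ 22) = P(X ≤ 22) - P(X ≤ 15)
                   = F(22) - F(15)
                   = 0.851536 - 0.051382
                   = 0.800154

This means approximately 80.0% of outcomes fall in the interval [16, 22].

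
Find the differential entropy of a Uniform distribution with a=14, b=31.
2.8332 nats

We have X ~ Uniform(a=14, b=31).

The differential entropy measures the uncertainty or information content of the distribution.

For a Uniform distribution with a=14, b=31:
h(X) = 2.8332 nats

(In bits, this would be 4.0875 bits.)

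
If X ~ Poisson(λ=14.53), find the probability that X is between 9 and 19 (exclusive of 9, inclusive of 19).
0.813185

We have X ~ Poisson(λ=14.53).

To find P(9 < X ≤ 19), we use:
P(9 < X ≤ 19) = P(X ≤ 19) - P(X ≤ 9)
                 = F(19) - F(9)
                 = 0.899769 - 0.086585
                 = 0.813185

So there's approximately a 81.3% chance that X falls in this range.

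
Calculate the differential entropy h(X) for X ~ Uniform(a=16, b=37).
3.0445 nats

We have X ~ Uniform(a=16, b=37).

The differential entropy measures the uncertainty or information content of the distribution.

For a Uniform distribution with a=16, b=37:
h(X) = 3.0445 nats

(In bits, this would be 4.3923 bits.)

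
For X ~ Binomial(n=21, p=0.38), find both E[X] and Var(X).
E[X] = 7.9800, Var(X) = 4.9476

We have X ~ Binomial(n=21, p=0.38).

For a Binomial distribution with n=21, p=0.38:

Expected value:
E[X] = 7.9800

Variance:
Var(X) = 4.9476

Standard deviation:
σ = √Var(X) = 2.2243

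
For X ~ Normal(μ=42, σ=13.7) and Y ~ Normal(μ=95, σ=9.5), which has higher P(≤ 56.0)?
X has higher probability (P(X ≤ 56.0) = 0.8466 > P(Y ≤ 56.0) = 0.0000)

Compute P(≤ 56.0) for each distribution:

X ~ Normal(μ=42, σ=13.7):
P(X ≤ 56.0) = 0.8466

Y ~ Normal(μ=95, σ=9.5):
P(Y ≤ 56.0) = 0.0000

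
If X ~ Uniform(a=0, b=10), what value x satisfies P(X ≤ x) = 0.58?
5.8000

We have X ~ Uniform(a=0, b=10).

We want to find x such that P(X ≤ x) = 0.58.

This is the 58th percentile, which means 58% of values fall below this point.

Using the inverse CDF (quantile function):
x = F⁻¹(0.58) = 5.8000

Verification: P(X ≤ 5.8000) = 0.58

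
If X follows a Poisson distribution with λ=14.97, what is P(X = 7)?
0.010537

We have X ~ Poisson(λ=14.97).

For a Poisson distribution, the PMF gives us the probability of each outcome.

Using the PMF formula:
P(X = 7) = 0.010537

Rounded to 4 decimal places: 0.0105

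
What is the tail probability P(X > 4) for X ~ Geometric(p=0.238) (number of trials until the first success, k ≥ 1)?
0.337147

We have X ~ Geometric(p=0.238) (number of trials until the first success, k ≥ 1).

P(X > 4) = 1 - P(X ≤ 4)
                = 1 - F(4)
                = 1 - 0.662853
                = 0.337147

So there's approximately a 33.7% chance that X exceeds 4.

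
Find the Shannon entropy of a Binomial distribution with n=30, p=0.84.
2.1045 nats

We have X ~ Binomial(n=30, p=0.84).

The Shannon entropy measures the uncertainty or information content of the distribution.

For a Binomial distribution with n=30, p=0.84:
H(X) = 2.1045 nats

(In bits, this would be 3.0362 bits.)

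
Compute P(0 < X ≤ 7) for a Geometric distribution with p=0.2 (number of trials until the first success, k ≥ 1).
0.790285

We have X ~ Geometric(p=0.2) (number of trials until the first success, k ≥ 1).

To find P(0 < X ≤ 7), we use:
P(0 < X ≤ 7) = P(X ≤ 7) - P(X ≤ 0)
                 = F(7) - F(0)
                 = 0.790285 - 0.000000
                 = 0.790285

So there's approximately a 79.0% chance that X falls in this range.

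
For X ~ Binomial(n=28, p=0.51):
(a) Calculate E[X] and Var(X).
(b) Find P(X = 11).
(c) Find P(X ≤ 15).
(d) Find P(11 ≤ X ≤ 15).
(a) E[X] = 14.2800, Var(X) = 6.9972
(b) P(X = 11) = 0.070554
(c) P(X ≤ 15) = 0.676898
(d) P(11 ≤ X ≤ 15) = 0.600826

We have X ~ Binomial(n=28, p=0.51).

(a) Moments:
E[X] = 14.2800
Var(X) = 6.9972
σ = √Var(X) = 2.6452

(b) Point probability using PMF:
P(X = 11) = 0.070554

(c) Cumulative probability using CDF:
P(X ≤ 15) = F(15) = 0.676898

(d) Range probability:
P(11 ≤ X ≤ 15) = P(X ≤ 15) - P(X ≤ 10)
                   = F(15) - F(10)
                   = 0.676898 - 0.076072
                   = 0.600826

This means approximately 60.1% of outcomes fall in the interval [11, 15].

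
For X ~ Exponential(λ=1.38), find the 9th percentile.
0.0683

We have X ~ Exponential(λ=1.38).

We want to find x such that P(X ≤ x) = 0.09.

This is the 9th percentile, which means 9% of values fall below this point.

Using the inverse CDF (quantile function):
x = F⁻¹(0.09) = 0.0683

Verification: P(X ≤ 0.0683) = 0.09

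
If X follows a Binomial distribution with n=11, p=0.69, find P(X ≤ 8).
0.712324

We have X ~ Binomial(n=11, p=0.69).

The CDF gives us P(X ≤ k).

Using the CDF:
P(X ≤ 8) = 0.712324

This means there's approximately a 71.2% chance that X is at most 8.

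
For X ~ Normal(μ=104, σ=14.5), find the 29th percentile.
95.9759

We have X ~ Normal(μ=104, σ=14.5).

We want to find x such that P(X ≤ x) = 0.29.

This is the 29th percentile, which means 29% of values fall below this point.

Using the inverse CDF (quantile function):
x = F⁻¹(0.29) = 95.9759

Verification: P(X ≤ 95.9759) = 0.29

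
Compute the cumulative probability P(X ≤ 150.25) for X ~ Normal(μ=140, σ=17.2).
0.724389

We have X ~ Normal(μ=140, σ=17.2).

The CDF gives us P(X ≤ k).

Using the CDF:
P(X ≤ 150.25) = 0.724389

This means there's approximately a 72.4% chance that X is at most 150.25.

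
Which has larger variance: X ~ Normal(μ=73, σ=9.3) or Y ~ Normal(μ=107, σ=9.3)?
They have equal variance (86.4900)

Compute the variance for each distribution:

X ~ Normal(μ=73, σ=9.3):
Var(X) = 86.4900

Y ~ Normal(μ=107, σ=9.3):
Var(Y) = 86.4900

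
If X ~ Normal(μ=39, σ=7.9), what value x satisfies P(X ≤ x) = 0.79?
45.3707

We have X ~ Normal(μ=39, σ=7.9).

We want to find x such that P(X ≤ x) = 0.79.

This is the 79th percentile, which means 79% of values fall below this point.

Using the inverse CDF (quantile function):
x = F⁻¹(0.79) = 45.3707

Verification: P(X ≤ 45.3707) = 0.79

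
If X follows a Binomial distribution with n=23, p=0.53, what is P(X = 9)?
0.069211

We have X ~ Binomial(n=23, p=0.53).

For a Binomial distribution, the PMF gives us the probability of each outcome.

Using the PMF formula:
P(X = 9) = 0.069211

Rounded to 4 decimal places: 0.0692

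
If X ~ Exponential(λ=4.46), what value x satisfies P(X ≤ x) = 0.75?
0.3108

We have X ~ Exponential(λ=4.46).

We want to find x such that P(X ≤ x) = 0.75.

This is the 75th percentile, which means 75% of values fall below this point.

Using the inverse CDF (quantile function):
x = F⁻¹(0.75) = 0.3108

Verification: P(X ≤ 0.3108) = 0.75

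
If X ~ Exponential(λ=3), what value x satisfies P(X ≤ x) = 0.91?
0.8026

We have X ~ Exponential(λ=3).

We want to find x such that P(X ≤ x) = 0.91.

This is the 91st percentile, which means 91% of values fall below this point.

Using the inverse CDF (quantile function):
x = F⁻¹(0.91) = 0.8026

Verification: P(X ≤ 0.8026) = 0.91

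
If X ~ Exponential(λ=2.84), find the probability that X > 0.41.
0.312110

We have X ~ Exponential(λ=2.84).

P(X > 0.41) = 1 - P(X ≤ 0.41)
                = 1 - F(0.41)
                = 1 - 0.687890
                = 0.312110

So there's approximately a 31.2% chance that X exceeds 0.41.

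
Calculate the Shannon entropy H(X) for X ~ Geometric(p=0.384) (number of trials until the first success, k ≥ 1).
1.7343 nats

We have X ~ Geometric(p=0.384) (number of trials until the first success, k ≥ 1).

The Shannon entropy measures the uncertainty or information content of the distribution.

For a Geometric distribution with p=0.384 (number of trials until the first success, k ≥ 1):
H(X) = 1.7343 nats

(In bits, this would be 2.5021 bits.)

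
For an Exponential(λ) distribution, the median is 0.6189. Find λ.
λ = 1.1200

For X ~ Exponential(λ), the CDF is F(x) = 1 - e^(-λx).
The median m satisfies F(m) = 0.5:
1 - e^(-λm) = 0.5
e^(-λm) = 0.5
λm = ln(2)
m = ln(2) / λ

Given m = 0.6189:
λ = ln(2) / 0.6189 = 0.693147 / 0.6189 = 1.1200

Verification: ln(2) / 1.1200 = 0.6189 ✓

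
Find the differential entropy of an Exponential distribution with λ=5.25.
-0.6582 nats

We have X ~ Exponential(λ=5.25).

The differential entropy measures the uncertainty or information content of the distribution.

For an Exponential distribution with λ=5.25:
h(X) = -0.6582 nats

(In bits, this would be -0.9496 bits.)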